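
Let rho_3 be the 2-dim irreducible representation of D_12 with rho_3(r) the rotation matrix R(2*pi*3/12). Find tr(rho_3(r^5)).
chi_{rho_3}(r^5) = 2*cos(2*pi*3*5/12) = 0

Explanation: rho_3(r^5) is rotation by angle 2*pi*3*5/12, whose trace is 2*cos(2*pi*3*5/12) = 0.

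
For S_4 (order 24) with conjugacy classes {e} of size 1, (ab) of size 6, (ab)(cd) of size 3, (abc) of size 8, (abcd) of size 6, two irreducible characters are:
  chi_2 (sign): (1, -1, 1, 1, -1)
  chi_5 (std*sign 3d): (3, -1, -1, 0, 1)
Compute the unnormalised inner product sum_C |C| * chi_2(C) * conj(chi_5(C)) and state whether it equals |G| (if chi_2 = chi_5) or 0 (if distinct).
Sum = 0; so <chi_2, chi_5> = 0 (distinct irreducibles are orthogonal).

Solution. Compute term by term over conjugacy classes (|C| * chi_2(C) * conj(chi_5(C))):
  1*(1)*conj(3) + 6*(-1)*conj(-1) + 3*(1)*conj(-1) + 8*(1)*conj(0) + 6*(-1)*conj(1)
  = (3) + (6) + (-3) + (0) + (-6)
  = 0.
Dividing by |G| = 24 gives 0/24 = 0, matching the row-orthogonality relation <chi_2, chi_5> = [chi_2 = chi_5].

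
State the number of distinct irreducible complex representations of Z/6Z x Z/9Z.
54

Details: The number of irreducible complex representations of a finite group equals its number of conjugacy classes. Z/6Z x Z/9Z is abelian of order 54, so every element is its own conjugacy class: 54 classes, so Z/6Z x Z/9Z (order 54) has exactly 54 irreducible complex representations.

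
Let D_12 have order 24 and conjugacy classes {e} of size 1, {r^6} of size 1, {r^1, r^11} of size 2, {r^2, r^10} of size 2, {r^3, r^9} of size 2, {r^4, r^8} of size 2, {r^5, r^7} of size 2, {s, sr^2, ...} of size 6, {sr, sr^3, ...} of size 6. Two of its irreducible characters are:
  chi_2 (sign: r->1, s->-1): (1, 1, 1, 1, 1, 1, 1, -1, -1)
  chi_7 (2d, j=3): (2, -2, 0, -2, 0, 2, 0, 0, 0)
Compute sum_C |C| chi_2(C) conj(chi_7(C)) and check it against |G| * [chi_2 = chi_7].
Sum = 0; so <chi_2, chi_7> = 0 (distinct irreducibles are orthogonal).

Reasoning: Compute term by term over conjugacy classes (|C| * chi_2(C) * conj(chi_7(C))):
  1*(1)*conj(2) + 1*(1)*conj(-2) + 2*(1)*conj(0) + 2*(1)*conj(-2) + 2*(1)*conj(0) + 2*(1)*conj(2) + 2*(1)*conj(0) + 6*(-1)*conj(0) + 6*(-1)*conj(0)
  = (2) + (-2) + (0) + (-4) + (0) + (4) + (0) + (0) + (0)
  = 0.
Dividing by |G| = 24 gives 0/24 = 0, matching the row-orthogonality relation <chi_2, chi_7> = [chi_2 = chi_7].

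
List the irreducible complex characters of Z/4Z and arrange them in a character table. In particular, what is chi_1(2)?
Character table of Z/4Z (irreps indexed chi_0,...,chi_3 with chi_k(m) = zeta_4^(k*m), zeta_4 = exp(2*pi*i/4)):
  irrep \ class  {0} (size 1)  {1} (size 1)  {2} (size 1)  {3} (size 1)
  chi_0          1             1             1             1           
  chi_1          1             I             -1            -I          
  chi_2          1             -1            1             -1          
  chi_3          1             -I            -1            I           

Spot check: chi_1(2) = zeta_4^(1*2) = zeta_4^2 = -1.

Proof sketch: Z/4Z is abelian, so all 4 irreducible complex representations are 1-dimensional. They are given by chi_k(m) = zeta_4^(k*m) for k = 0,...,3. Row orthogonality: sum_m chi_k(m) conj(chi_l(m)) = 4 * [k = l].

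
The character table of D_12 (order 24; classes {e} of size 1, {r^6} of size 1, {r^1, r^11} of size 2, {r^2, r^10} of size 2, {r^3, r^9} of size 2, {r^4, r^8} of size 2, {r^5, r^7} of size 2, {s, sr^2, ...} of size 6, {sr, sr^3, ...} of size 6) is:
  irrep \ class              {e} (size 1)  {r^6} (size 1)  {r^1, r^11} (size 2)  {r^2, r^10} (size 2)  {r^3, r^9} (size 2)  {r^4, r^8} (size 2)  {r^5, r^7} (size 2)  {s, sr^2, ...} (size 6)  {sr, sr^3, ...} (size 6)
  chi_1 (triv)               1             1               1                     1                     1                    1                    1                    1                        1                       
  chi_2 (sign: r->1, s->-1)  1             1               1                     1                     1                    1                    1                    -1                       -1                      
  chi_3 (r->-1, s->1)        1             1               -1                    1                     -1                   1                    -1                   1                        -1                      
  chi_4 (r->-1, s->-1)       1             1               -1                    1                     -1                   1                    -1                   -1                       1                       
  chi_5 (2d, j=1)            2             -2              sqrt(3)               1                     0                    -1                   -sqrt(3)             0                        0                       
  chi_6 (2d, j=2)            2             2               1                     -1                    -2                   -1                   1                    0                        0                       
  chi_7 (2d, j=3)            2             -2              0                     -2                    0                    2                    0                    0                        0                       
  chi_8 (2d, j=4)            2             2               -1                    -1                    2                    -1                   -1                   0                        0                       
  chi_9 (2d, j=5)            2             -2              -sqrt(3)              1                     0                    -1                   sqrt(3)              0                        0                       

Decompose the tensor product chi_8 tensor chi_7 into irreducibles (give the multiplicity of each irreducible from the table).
chi_8 tensor chi_7 = chi_5 + chi_9 (all other irreducibles have multiplicity 0).

The character of a tensor product is the pointwise product (chi_8 * chi_7)(C) = chi_8(C) * chi_7(C):
  {e}: (2)*(2), {r^6}: (2)*(-2), {r^1, r^11}: (-1)*(0), {r^2, r^10}: (-1)*(-2), {r^3, r^9}: (2)*(0), {r^4, r^8}: (-1)*(2), {r^5, r^7}: (-1)*(0), {s, sr^2, ...}: (0)*(0), {sr, sr^3, ...}: (0)*(0)
so (chi_8 * chi_7) takes values
  {e} -> 4, {r^6} -> -4, {r^1, r^11} -> 0, {r^2, r^10} -> 2, {r^3, r^9} -> 0, {r^4, r^8} -> -2, {r^5, r^7} -> 0, {s, sr^2, ...} -> 0, {sr, sr^3, ...} -> 0.
Now take the inner product of this character with each irreducible chi from the table, <chi_8*chi_7, chi> = (1/24) sum_C |C| (chi_8*chi_7)(C) conj(chi(C)):
  <chi_8*chi_7, chi_1> = (1/24)[1*(4)*conj(1) + 1*(-4)*conj(1) + 2*(0)*conj(1) + 2*(2)*conj(1) + 2*(0)*conj(1) + 2*(-2)*conj(1) + 2*(0)*conj(1) + 6*(0)*conj(1) + 6*(0)*conj(1)]
      = (1/24)[(4) + (-4) + (0) + (4) + (0) + (-4) + (0) + (0) + (0)] = 0/24 = 0
  <chi_8*chi_7, chi_2> = (1/24)[1*(4)*conj(1) + 1*(-4)*conj(1) + 2*(0)*conj(1) + 2*(2)*conj(1) + 2*(0)*conj(1) + 2*(-2)*conj(1) + 2*(0)*conj(1) + 6*(0)*conj(-1) + 6*(0)*conj(-1)]
      = (1/24)[(4) + (-4) + (0) + (4) + (0) + (-4) + (0) + (0) + (0)] = 0/24 = 0
  <chi_8*chi_7, chi_3> = (1/24)[1*(4)*conj(1) + 1*(-4)*conj(1) + 2*(0)*conj(-1) + 2*(2)*conj(1) + 2*(0)*conj(-1) + 2*(-2)*conj(1) + 2*(0)*conj(-1) + 6*(0)*conj(1) + 6*(0)*conj(-1)]
      = (1/24)[(4) + (-4) + (0) + (4) + (0) + (-4) + (0) + (0) + (0)] = 0/24 = 0
  <chi_8*chi_7, chi_4> = (1/24)[1*(4)*conj(1) + 1*(-4)*conj(1) + 2*(0)*conj(-1) + 2*(2)*conj(1) + 2*(0)*conj(-1) + 2*(-2)*conj(1) + 2*(0)*conj(-1) + 6*(0)*conj(-1) + 6*(0)*conj(1)]
      = (1/24)[(4) + (-4) + (0) + (4) + (0) + (-4) + (0) + (0) + (0)] = 0/24 = 0
  <chi_8*chi_7, chi_5> = (1/24)[1*(4)*conj(2) + 1*(-4)*conj(-2) + 2*(0)*conj(sqrt(3)) + 2*(2)*conj(1) + 2*(0)*conj(0) + 2*(-2)*conj(-1) + 2*(0)*conj(-sqrt(3)) + 6*(0)*conj(0) + 6*(0)*conj(0)]
      = (1/24)[(8) + (8) + (0) + (4) + (0) + (4) + (0) + (0) + (0)] = 24/24 = 1
  <chi_8*chi_7, chi_6> = (1/24)[1*(4)*conj(2) + 1*(-4)*conj(2) + 2*(0)*conj(1) + 2*(2)*conj(-1) + 2*(0)*conj(-2) + 2*(-2)*conj(-1) + 2*(0)*conj(1) + 6*(0)*conj(0) + 6*(0)*conj(0)]
      = (1/24)[(8) + (-8) + (0) + (-4) + (0) + (4) + (0) + (0) + (0)] = 0/24 = 0
  <chi_8*chi_7, chi_7> = (1/24)[1*(4)*conj(2) + 1*(-4)*conj(-2) + 2*(0)*conj(0) + 2*(2)*conj(-2) + 2*(0)*conj(0) + 2*(-2)*conj(2) + 2*(0)*conj(0) + 6*(0)*conj(0) + 6*(0)*conj(0)]
      = (1/24)[(8) + (8) + (0) + (-8) + (0) + (-8) + (0) + (0) + (0)] = 0/24 = 0
  <chi_8*chi_7, chi_8> = (1/24)[1*(4)*conj(2) + 1*(-4)*conj(2) + 2*(0)*conj(-1) + 2*(2)*conj(-1) + 2*(0)*conj(2) + 2*(-2)*conj(-1) + 2*(0)*conj(-1) + 6*(0)*conj(0) + 6*(0)*conj(0)]
      = (1/24)[(8) + (-8) + (0) + (-4) + (0) + (4) + (0) + (0) + (0)] = 0/24 = 0
  <chi_8*chi_7, chi_9> = (1/24)[1*(4)*conj(2) + 1*(-4)*conj(-2) + 2*(0)*conj(-sqrt(3)) + 2*(2)*conj(1) + 2*(0)*conj(0) + 2*(-2)*conj(-1) + 2*(0)*conj(sqrt(3)) + 6*(0)*conj(0) + 6*(0)*conj(0)]
      = (1/24)[(8) + (8) + (0) + (4) + (0) + (4) + (0) + (0) + (0)] = 24/24 = 1
Hence the multiplicities are chi_5: 1, chi_9: 1. Dimension check: dim(chi_8)*dim(chi_7) = 2*2 = 4 and sum (mult * dim) = 1*2 + 1*2 = 4.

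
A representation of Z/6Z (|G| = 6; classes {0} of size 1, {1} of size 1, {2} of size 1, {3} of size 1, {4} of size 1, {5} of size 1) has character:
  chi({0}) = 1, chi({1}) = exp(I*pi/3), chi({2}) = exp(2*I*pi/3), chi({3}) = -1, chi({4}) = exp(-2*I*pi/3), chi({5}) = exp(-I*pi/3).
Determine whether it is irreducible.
Irreducible: <chi, chi> = 1.

Working: <chi, chi> = (1/|G|) sum_C |C| * |chi(C)|^2 = (1/6)[1*|1|^2 + 1*|exp(I*pi/3)|^2 + 1*|exp(2*I*pi/3)|^2 + 1*|-1|^2 + 1*|exp(-2*I*pi/3)|^2 + 1*|exp(-I*pi/3)|^2]
  = (1/6)[(1) + (1) + (1) + (1) + (1) + (1)] = 6/6 = 1.
(Exp terms are combined using exp(i*s)*conj(exp(i*t)) = exp(i*(s-t)), and sums of them are collapsed using the identity that for every m > 1 the m distinct m-th roots of unity sum to 0, e.g. 1 + exp(2*I*pi/3) + exp(-2*I*pi/3) = 0.)
A character is irreducible iff <chi, chi> = 1, so this representation is irreducible.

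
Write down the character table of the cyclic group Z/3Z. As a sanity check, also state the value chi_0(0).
Character table of Z/3Z (irreps indexed chi_0,...,chi_2 with chi_k(m) = zeta_3^(k*m), zeta_3 = exp(2*pi*i/3)):
  irrep \ class  {0} (size 1)  {1} (size 1)    {2} (size 1)  
  chi_0          1             1               1             
  chi_1          1             exp(2*I*pi/3)   exp(-2*I*pi/3)
  chi_2          1             exp(-2*I*pi/3)  exp(2*I*pi/3) 

Spot check: chi_0(0) = zeta_3^(0*0) = zeta_3^0 = 1.

Reasoning: Z/3Z is abelian, so all 3 irreducible complex representations are 1-dimensional. They are given by chi_k(m) = zeta_3^(k*m) for k = 0,...,2. Row orthogonality: sum_m chi_k(m) conj(chi_l(m)) = 3 * [k = l].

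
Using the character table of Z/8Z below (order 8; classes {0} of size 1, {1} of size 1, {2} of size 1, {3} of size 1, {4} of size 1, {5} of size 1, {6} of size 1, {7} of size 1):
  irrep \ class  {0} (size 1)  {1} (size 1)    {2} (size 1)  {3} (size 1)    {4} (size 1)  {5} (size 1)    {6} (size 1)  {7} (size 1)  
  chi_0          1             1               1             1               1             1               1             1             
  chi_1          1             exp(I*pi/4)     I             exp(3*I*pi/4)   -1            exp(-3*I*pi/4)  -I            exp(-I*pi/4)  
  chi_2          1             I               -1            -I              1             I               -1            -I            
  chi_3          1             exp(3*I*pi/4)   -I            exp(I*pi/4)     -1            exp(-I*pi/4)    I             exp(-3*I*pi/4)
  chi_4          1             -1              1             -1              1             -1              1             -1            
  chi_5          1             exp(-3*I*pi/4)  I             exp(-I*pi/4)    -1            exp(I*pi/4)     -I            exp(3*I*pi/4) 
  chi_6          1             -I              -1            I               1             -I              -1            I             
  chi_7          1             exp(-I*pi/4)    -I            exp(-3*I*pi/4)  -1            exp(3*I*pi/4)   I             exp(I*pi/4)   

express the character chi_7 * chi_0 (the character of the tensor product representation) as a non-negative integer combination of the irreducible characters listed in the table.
chi_7 tensor chi_0 = chi_7 (all other irreducibles have multiplicity 0).

Details: The character of a tensor product is the pointwise product (chi_7 * chi_0)(C) = chi_7(C) * chi_0(C):
  {0}: (1)*(1), {1}: (exp(-I*pi/4))*(1), {2}: (-I)*(1), {3}: (exp(-3*I*pi/4))*(1), {4}: (-1)*(1), {5}: (exp(3*I*pi/4))*(1), {6}: (I)*(1), {7}: (exp(I*pi/4))*(1)
so (chi_7 * chi_0) takes values
  {0} -> 1, {1} -> exp(-I*pi/4), {2} -> -I, {3} -> exp(-3*I*pi/4), {4} -> -1, {5} -> exp(3*I*pi/4), {6} -> I, {7} -> exp(I*pi/4).
Now take the inner product of this character with each irreducible chi from the table, <chi_7*chi_0, chi> = (1/8) sum_C |C| (chi_7*chi_0)(C) conj(chi(C)):
  <chi_7*chi_0, chi_0> = (1/8)[1*(1)*conj(1) + 1*(exp(-I*pi/4))*conj(1) + 1*(-I)*conj(1) + 1*(exp(-3*I*pi/4))*conj(1) + 1*(-1)*conj(1) + 1*(exp(3*I*pi/4))*conj(1) + 1*(I)*conj(1) + 1*(exp(I*pi/4))*conj(1)]
      = (1/8)[(1) + (exp(-I*pi/4)) + (-I) + (exp(-3*I*pi/4)) + (-1) + (exp(3*I*pi/4)) + (I) + (exp(I*pi/4))] = 0/8 = 0
  <chi_7*chi_0, chi_1> = (1/8)[1*(1)*conj(1) + 1*(exp(-I*pi/4))*conj(exp(I*pi/4)) + 1*(-I)*conj(I) + 1*(exp(-3*I*pi/4))*conj(exp(3*I*pi/4)) + 1*(-1)*conj(-1) + 1*(exp(3*I*pi/4))*conj(exp(-3*I*pi/4)) + 1*(I)*conj(-I) + 1*(exp(I*pi/4))*conj(exp(-I*pi/4))]
      = (1/8)[(1) + (-I) + (-1) + (I) + (1) + (-I) + (-1) + (I)] = 0/8 = 0
  <chi_7*chi_0, chi_2> = (1/8)[1*(1)*conj(1) + 1*(exp(-I*pi/4))*conj(I) + 1*(-I)*conj(-1) + 1*(exp(-3*I*pi/4))*conj(-I) + 1*(-1)*conj(1) + 1*(exp(3*I*pi/4))*conj(I) + 1*(I)*conj(-1) + 1*(exp(I*pi/4))*conj(-I)]
      = (1/8)[(1) + (-exp(I*pi/4)) + (I) + (exp(-I*pi/4)) + (-1) + (-exp(-3*I*pi/4)) + (-I) + (exp(3*I*pi/4))] = 0/8 = 0
  <chi_7*chi_0, chi_3> = (1/8)[1*(1)*conj(1) + 1*(exp(-I*pi/4))*conj(exp(3*I*pi/4)) + 1*(-I)*conj(-I) + 1*(exp(-3*I*pi/4))*conj(exp(I*pi/4)) + 1*(-1)*conj(-1) + 1*(exp(3*I*pi/4))*conj(exp(-I*pi/4)) + 1*(I)*conj(I) + 1*(exp(I*pi/4))*conj(exp(-3*I*pi/4))]
      = (1/8)[(1) + (-1) + (1) + (-1) + (1) + (-1) + (1) + (-1)] = 0/8 = 0
  <chi_7*chi_0, chi_4> = (1/8)[1*(1)*conj(1) + 1*(exp(-I*pi/4))*conj(-1) + 1*(-I)*conj(1) + 1*(exp(-3*I*pi/4))*conj(-1) + 1*(-1)*conj(1) + 1*(exp(3*I*pi/4))*conj(-1) + 1*(I)*conj(1) + 1*(exp(I*pi/4))*conj(-1)]
      = (1/8)[(1) + (-exp(-I*pi/4)) + (-I) + (-exp(-3*I*pi/4)) + (-1) + (-exp(3*I*pi/4)) + (I) + (-exp(I*pi/4))] = 0/8 = 0
  <chi_7*chi_0, chi_5> = (1/8)[1*(1)*conj(1) + 1*(exp(-I*pi/4))*conj(exp(-3*I*pi/4)) + 1*(-I)*conj(I) + 1*(exp(-3*I*pi/4))*conj(exp(-I*pi/4)) + 1*(-1)*conj(-1) + 1*(exp(3*I*pi/4))*conj(exp(I*pi/4)) + 1*(I)*conj(-I) + 1*(exp(I*pi/4))*conj(exp(3*I*pi/4))]
      = (1/8)[(1) + (I) + (-1) + (-I) + (1) + (I) + (-1) + (-I)] = 0/8 = 0
  <chi_7*chi_0, chi_6> = (1/8)[1*(1)*conj(1) + 1*(exp(-I*pi/4))*conj(-I) + 1*(-I)*conj(-1) + 1*(exp(-3*I*pi/4))*conj(I) + 1*(-1)*conj(1) + 1*(exp(3*I*pi/4))*conj(-I) + 1*(I)*conj(-1) + 1*(exp(I*pi/4))*conj(I)]
      = (1/8)[(1) + (exp(I*pi/4)) + (I) + (-exp(-I*pi/4)) + (-1) + (exp(-3*I*pi/4)) + (-I) + (-exp(3*I*pi/4))] = 0/8 = 0
  <chi_7*chi_0, chi_7> = (1/8)[1*(1)*conj(1) + 1*(exp(-I*pi/4))*conj(exp(-I*pi/4)) + 1*(-I)*conj(-I) + 1*(exp(-3*I*pi/4))*conj(exp(-3*I*pi/4)) + 1*(-1)*conj(-1) + 1*(exp(3*I*pi/4))*conj(exp(3*I*pi/4)) + 1*(I)*conj(I) + 1*(exp(I*pi/4))*conj(exp(I*pi/4))]
      = (1/8)[(1) + (1) + (1) + (1) + (1) + (1) + (1) + (1)] = 8/8 = 1
(Exp terms are combined using exp(i*s)*conj(exp(i*t)) = exp(i*(s-t)), and sums of them are collapsed using the identity that for every m > 1 the m distinct m-th roots of unity sum to 0, e.g. 1 + exp(2*I*pi/3) + exp(-2*I*pi/3) = 0.)
Hence the multiplicities are chi_7: 1. Dimension check: dim(chi_7)*dim(chi_0) = 1*1 = 1 and sum (mult * dim) = 1*1 = 1.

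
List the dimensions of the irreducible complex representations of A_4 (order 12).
Dimensions: 1, 1, 1, 3

Details: There are 4 irreducibles (= number of conjugacy classes). Their dimensions d_i satisfy sum d_i^2 = |G| = 12: 1 + 1 + 1 + 9 = 12.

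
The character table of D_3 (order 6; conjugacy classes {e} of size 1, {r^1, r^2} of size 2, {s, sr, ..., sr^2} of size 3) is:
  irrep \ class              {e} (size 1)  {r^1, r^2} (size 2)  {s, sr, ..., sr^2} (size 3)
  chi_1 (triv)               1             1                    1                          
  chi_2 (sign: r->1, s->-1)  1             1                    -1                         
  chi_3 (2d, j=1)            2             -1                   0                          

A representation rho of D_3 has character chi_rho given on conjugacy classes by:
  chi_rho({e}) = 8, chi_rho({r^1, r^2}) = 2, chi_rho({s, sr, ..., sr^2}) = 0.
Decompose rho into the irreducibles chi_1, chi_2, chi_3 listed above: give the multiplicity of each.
Multiplicities: chi_1: 2, chi_2: 2, chi_3: 2.

Justification: Use <chi_rho, chi> = (1/|G|) sum_C |C| * chi_rho(C) * conj(chi(C)) with |G| = 6 for each irreducible chi in the table:
  <chi_rho, chi_1> = (1/6)[1*(8)*conj(1) + 2*(2)*conj(1) + 3*(0)*conj(1)]
      = (1/6)[(8) + (4) + (0)] = 12/6 = 2
  <chi_rho, chi_2> = (1/6)[1*(8)*conj(1) + 2*(2)*conj(1) + 3*(0)*conj(-1)]
      = (1/6)[(8) + (4) + (0)] = 12/6 = 2
  <chi_rho, chi_3> = (1/6)[1*(8)*conj(2) + 2*(2)*conj(-1) + 3*(0)*conj(0)]
      = (1/6)[(16) + (-4) + (0)] = 12/6 = 2
Dimension check: dim(rho) = sum (mult * dim) = 2*1 + 2*1 + 2*2 = 8 = chi_rho(e) = 8.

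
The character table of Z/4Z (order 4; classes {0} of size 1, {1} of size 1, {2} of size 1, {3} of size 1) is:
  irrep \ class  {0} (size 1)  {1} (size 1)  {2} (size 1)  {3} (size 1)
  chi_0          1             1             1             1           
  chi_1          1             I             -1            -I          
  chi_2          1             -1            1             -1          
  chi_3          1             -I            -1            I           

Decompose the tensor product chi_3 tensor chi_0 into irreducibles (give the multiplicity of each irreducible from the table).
chi_3 tensor chi_0 = chi_3 (all other irreducibles have multiplicity 0).

Details: The character of a tensor product is the pointwise product (chi_3 * chi_0)(C) = chi_3(C) * chi_0(C):
  {0}: (1)*(1), {1}: (-I)*(1), {2}: (-1)*(1), {3}: (I)*(1)
so (chi_3 * chi_0) takes values
  {0} -> 1, {1} -> -I, {2} -> -1, {3} -> I.
Now take the inner product of this character with each irreducible chi from the table, <chi_3*chi_0, chi> = (1/4) sum_C |C| (chi_3*chi_0)(C) conj(chi(C)):
  <chi_3*chi_0, chi_0> = (1/4)[1*(1)*conj(1) + 1*(-I)*conj(1) + 1*(-1)*conj(1) + 1*(I)*conj(1)]
      = (1/4)[(1) + (-I) + (-1) + (I)] = 0/4 = 0
  <chi_3*chi_0, chi_1> = (1/4)[1*(1)*conj(1) + 1*(-I)*conj(I) + 1*(-1)*conj(-1) + 1*(I)*conj(-I)]
      = (1/4)[(1) + (-1) + (1) + (-1)] = 0/4 = 0
  <chi_3*chi_0, chi_2> = (1/4)[1*(1)*conj(1) + 1*(-I)*conj(-1) + 1*(-1)*conj(1) + 1*(I)*conj(-1)]
      = (1/4)[(1) + (I) + (-1) + (-I)] = 0/4 = 0
  <chi_3*chi_0, chi_3> = (1/4)[1*(1)*conj(1) + 1*(-I)*conj(-I) + 1*(-1)*conj(-1) + 1*(I)*conj(I)]
      = (1/4)[(1) + (1) + (1) + (1)] = 4/4 = 1
(Exp terms are combined using exp(i*s)*conj(exp(i*t)) = exp(i*(s-t)), and sums of them are collapsed using the identity that for every m > 1 the m distinct m-th roots of unity sum to 0, e.g. 1 + exp(2*I*pi/3) + exp(-2*I*pi/3) = 0.)
Hence the multiplicities are chi_3: 1. Dimension check: dim(chi_3)*dim(chi_0) = 1*1 = 1 and sum (mult * dim) = 1*1 = 1.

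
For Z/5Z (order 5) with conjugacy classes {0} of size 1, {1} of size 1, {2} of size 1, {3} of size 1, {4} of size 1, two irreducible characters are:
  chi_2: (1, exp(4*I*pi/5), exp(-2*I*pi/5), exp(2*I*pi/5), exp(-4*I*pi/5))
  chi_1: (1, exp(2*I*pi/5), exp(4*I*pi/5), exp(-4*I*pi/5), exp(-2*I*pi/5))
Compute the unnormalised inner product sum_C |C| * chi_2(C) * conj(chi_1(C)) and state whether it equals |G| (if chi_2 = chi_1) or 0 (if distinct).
Sum = 0; so <chi_2, chi_1> = 0 (distinct irreducibles are orthogonal).

Compute term by term over conjugacy classes (|C| * chi_2(C) * conj(chi_1(C))):
  1*(1)*conj(1) + 1*(exp(4*I*pi/5))*conj(exp(2*I*pi/5)) + 1*(exp(-2*I*pi/5))*conj(exp(4*I*pi/5)) + 1*(exp(2*I*pi/5))*conj(exp(-4*I*pi/5)) + 1*(exp(-4*I*pi/5))*conj(exp(-2*I*pi/5))
  = (1) + (exp(2*I*pi/5)) + (exp(4*I*pi/5)) + (exp(-4*I*pi/5)) + (exp(-2*I*pi/5))
  = 0.
(Exp terms are combined using exp(i*s)*conj(exp(i*t)) = exp(i*(s-t)), and sums of them are collapsed using the identity that for every m > 1 the m distinct m-th roots of unity sum to 0, e.g. 1 + exp(2*I*pi/3) + exp(-2*I*pi/3) = 0.)
Dividing by |G| = 5 gives 0/5 = 0, matching the row-orthogonality relation <chi_2, chi_1> = [chi_2 = chi_1].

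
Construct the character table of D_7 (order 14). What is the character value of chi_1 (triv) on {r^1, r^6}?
Conjugacy classes: {e} of size 1, {r^1, r^6} of size 2, {r^2, r^5} of size 2, {r^3, r^4} of size 2, {s, sr, ..., sr^6} of size 7.
Character table:
  irrep \ class              {e} (size 1)  {r^1, r^6} (size 2)  {r^2, r^5} (size 2)  {r^3, r^4} (size 2)  {s, sr, ..., sr^6} (size 7)
  chi_1 (triv)               1             1                    1                    1                    1                          
  chi_2 (sign: r->1, s->-1)  1             1                    1                    1                    -1                         
  chi_3 (2d, j=1)            2             2*cos(2*pi/7)        -2*cos(3*pi/7)       -2*cos(pi/7)         0                          
  chi_4 (2d, j=2)            2             -2*cos(3*pi/7)       -2*cos(pi/7)         2*cos(2*pi/7)        0                          
  chi_5 (2d, j=3)            2             -2*cos(pi/7)         2*cos(2*pi/7)        -2*cos(3*pi/7)       0                          

Spot check: chi_1 (triv) on {r^1, r^6} = 1.

Details: D_7 has order 2*7 = 14 with 5 conjugacy classes, hence 5 irreducibles. Sum of squared dims 1 + 1 + 4 + 4 + 4 = 14 = |G|. Linear characters come from the abelianisation; the 2-dimensional irreps have character r^k -> 2*cos(2*pi*j*k/7), reflections -> 0.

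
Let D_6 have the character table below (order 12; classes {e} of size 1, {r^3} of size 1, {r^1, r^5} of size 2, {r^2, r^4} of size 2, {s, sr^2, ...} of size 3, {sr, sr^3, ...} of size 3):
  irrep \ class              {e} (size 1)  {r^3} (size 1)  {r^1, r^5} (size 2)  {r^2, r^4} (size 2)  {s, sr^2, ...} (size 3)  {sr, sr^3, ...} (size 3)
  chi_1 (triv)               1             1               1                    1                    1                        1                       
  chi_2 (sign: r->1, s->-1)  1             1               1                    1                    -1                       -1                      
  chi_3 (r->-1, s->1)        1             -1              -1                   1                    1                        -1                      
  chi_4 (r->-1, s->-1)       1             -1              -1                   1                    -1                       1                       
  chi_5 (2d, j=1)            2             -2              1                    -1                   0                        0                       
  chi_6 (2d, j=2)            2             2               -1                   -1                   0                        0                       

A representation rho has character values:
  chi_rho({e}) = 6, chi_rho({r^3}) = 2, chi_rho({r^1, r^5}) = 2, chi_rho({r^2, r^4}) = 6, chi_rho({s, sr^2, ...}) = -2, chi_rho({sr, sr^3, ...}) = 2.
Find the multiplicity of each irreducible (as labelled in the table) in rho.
Multiplicities: chi_1: 2, chi_2: 2, chi_3: 0, chi_4: 2, chi_5: 0, chi_6: 0.

Working: Use <chi_rho, chi> = (1/|G|) sum_C |C| * chi_rho(C) * conj(chi(C)) with |G| = 12 for each irreducible chi in the table:
  <chi_rho, chi_1> = (1/12)[1*(6)*conj(1) + 1*(2)*conj(1) + 2*(2)*conj(1) + 2*(6)*conj(1) + 3*(-2)*conj(1) + 3*(2)*conj(1)]
      = (1/12)[(6) + (2) + (4) + (12) + (-6) + (6)] = 24/12 = 2
  <chi_rho, chi_2> = (1/12)[1*(6)*conj(1) + 1*(2)*conj(1) + 2*(2)*conj(1) + 2*(6)*conj(1) + 3*(-2)*conj(-1) + 3*(2)*conj(-1)]
      = (1/12)[(6) + (2) + (4) + (12) + (6) + (-6)] = 24/12 = 2
  <chi_rho, chi_3> = (1/12)[1*(6)*conj(1) + 1*(2)*conj(-1) + 2*(2)*conj(-1) + 2*(6)*conj(1) + 3*(-2)*conj(1) + 3*(2)*conj(-1)]
      = (1/12)[(6) + (-2) + (-4) + (12) + (-6) + (-6)] = 0/12 = 0
  <chi_rho, chi_4> = (1/12)[1*(6)*conj(1) + 1*(2)*conj(-1) + 2*(2)*conj(-1) + 2*(6)*conj(1) + 3*(-2)*conj(-1) + 3*(2)*conj(1)]
      = (1/12)[(6) + (-2) + (-4) + (12) + (6) + (6)] = 24/12 = 2
  <chi_rho, chi_5> = (1/12)[1*(6)*conj(2) + 1*(2)*conj(-2) + 2*(2)*conj(1) + 2*(6)*conj(-1) + 3*(-2)*conj(0) + 3*(2)*conj(0)]
      = (1/12)[(12) + (-4) + (4) + (-12) + (0) + (0)] = 0/12 = 0
  <chi_rho, chi_6> = (1/12)[1*(6)*conj(2) + 1*(2)*conj(2) + 2*(2)*conj(-1) + 2*(6)*conj(-1) + 3*(-2)*conj(0) + 3*(2)*conj(0)]
      = (1/12)[(12) + (4) + (-4) + (-12) + (0) + (0)] = 0/12 = 0
Dimension check: dim(rho) = sum (mult * dim) = 2*1 + 2*1 + 0*1 + 2*1 + 0*2 + 0*2 = 6 = chi_rho(e) = 6.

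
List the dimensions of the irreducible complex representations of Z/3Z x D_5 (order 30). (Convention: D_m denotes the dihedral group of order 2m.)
Dimensions: 1, 1, 1, 1, 1, 1, 2, 2, 2, 2, 2, 2

Working: There are 12 irreducibles (= number of conjugacy classes). Their dimensions d_i satisfy sum d_i^2 = |G| = 30: 1 + 1 + 1 + 1 + 1 + 1 + 4 + 4 + 4 + 4 + 4 + 4 = 30. (For the product with Z/3Z: each of the 3 1-dim characters of Z/3Z tensors with each irrep of D_5, giving 3 copies of each D_5-dimension.)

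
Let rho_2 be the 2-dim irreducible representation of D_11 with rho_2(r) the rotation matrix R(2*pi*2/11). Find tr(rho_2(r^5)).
chi_{rho_2}(r^5) = 2*cos(2*pi*2*5/11) = 2*cos(2*pi/11)

Reasoning: rho_2(r^5) is rotation by angle 2*pi*2*5/11, whose trace is 2*cos(2*pi*2*5/11) = 2*cos(2*pi/11).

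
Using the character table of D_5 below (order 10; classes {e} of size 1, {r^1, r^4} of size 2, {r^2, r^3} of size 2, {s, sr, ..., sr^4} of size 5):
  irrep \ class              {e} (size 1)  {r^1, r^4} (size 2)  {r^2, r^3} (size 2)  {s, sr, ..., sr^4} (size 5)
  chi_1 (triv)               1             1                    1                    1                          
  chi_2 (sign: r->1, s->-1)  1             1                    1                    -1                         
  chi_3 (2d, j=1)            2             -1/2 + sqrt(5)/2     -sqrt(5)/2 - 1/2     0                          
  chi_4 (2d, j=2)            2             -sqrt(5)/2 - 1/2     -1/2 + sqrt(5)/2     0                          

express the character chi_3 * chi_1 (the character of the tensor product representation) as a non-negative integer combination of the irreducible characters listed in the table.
chi_3 tensor chi_1 = chi_3 (all other irreducibles have multiplicity 0).

Derivation: The character of a tensor product is the pointwise product (chi_3 * chi_1)(C) = chi_3(C) * chi_1(C):
  {e}: (2)*(1), {r^1, r^4}: (-1/2 + sqrt(5)/2)*(1), {r^2, r^3}: (-sqrt(5)/2 - 1/2)*(1), {s, sr, ..., sr^4}: (0)*(1)
so (chi_3 * chi_1) takes values
  {e} -> 2, {r^1, r^4} -> -1/2 + sqrt(5)/2, {r^2, r^3} -> -sqrt(5)/2 - 1/2, {s, sr, ..., sr^4} -> 0.
Now take the inner product of this character with each irreducible chi from the table, <chi_3*chi_1, chi> = (1/10) sum_C |C| (chi_3*chi_1)(C) conj(chi(C)):
  <chi_3*chi_1, chi_1> = (1/10)[1*(2)*conj(1) + 2*(-1/2 + sqrt(5)/2)*conj(1) + 2*(-sqrt(5)/2 - 1/2)*conj(1) + 5*(0)*conj(1)]
      = (1/10)[(2) + (-1 + sqrt(5)) + (-sqrt(5) - 1) + (0)] = 0/10 = 0
  <chi_3*chi_1, chi_2> = (1/10)[1*(2)*conj(1) + 2*(-1/2 + sqrt(5)/2)*conj(1) + 2*(-sqrt(5)/2 - 1/2)*conj(1) + 5*(0)*conj(-1)]
      = (1/10)[(2) + (-1 + sqrt(5)) + (-sqrt(5) - 1) + (0)] = 0/10 = 0
  <chi_3*chi_1, chi_3> = (1/10)[1*(2)*conj(2) + 2*(-1/2 + sqrt(5)/2)*conj(-1/2 + sqrt(5)/2) + 2*(-sqrt(5)/2 - 1/2)*conj(-sqrt(5)/2 - 1/2) + 5*(0)*conj(0)]
      = (1/10)[(4) + (3 - sqrt(5)) + (sqrt(5) + 3) + (0)] = 10/10 = 1
  <chi_3*chi_1, chi_4> = (1/10)[1*(2)*conj(2) + 2*(-1/2 + sqrt(5)/2)*conj(-sqrt(5)/2 - 1/2) + 2*(-sqrt(5)/2 - 1/2)*conj(-1/2 + sqrt(5)/2) + 5*(0)*conj(0)]
      = (1/10)[(4) + (-2) + (-2) + (0)] = 0/10 = 0
Hence the multiplicities are chi_3: 1. Dimension check: dim(chi_3)*dim(chi_1) = 2*1 = 2 and sum (mult * dim) = 1*2 = 2.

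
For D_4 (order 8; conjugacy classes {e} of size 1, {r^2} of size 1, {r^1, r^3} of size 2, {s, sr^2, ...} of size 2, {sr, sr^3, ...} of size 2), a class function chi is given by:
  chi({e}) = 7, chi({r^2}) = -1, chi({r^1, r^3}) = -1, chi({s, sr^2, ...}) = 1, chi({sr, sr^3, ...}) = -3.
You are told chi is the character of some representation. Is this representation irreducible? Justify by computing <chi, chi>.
Not irreducible (reducible): <chi, chi> = 9 > 1.

<chi, chi> = (1/|G|) sum_C |C| * |chi(C)|^2 = (1/8)[1*|7|^2 + 1*|-1|^2 + 2*|-1|^2 + 2*|1|^2 + 2*|-3|^2]
  = (1/8)[(49) + (1) + (2) + (2) + (18)] = 72/8 = 9.
A character is irreducible iff <chi, chi> = 1, so this representation is reducible.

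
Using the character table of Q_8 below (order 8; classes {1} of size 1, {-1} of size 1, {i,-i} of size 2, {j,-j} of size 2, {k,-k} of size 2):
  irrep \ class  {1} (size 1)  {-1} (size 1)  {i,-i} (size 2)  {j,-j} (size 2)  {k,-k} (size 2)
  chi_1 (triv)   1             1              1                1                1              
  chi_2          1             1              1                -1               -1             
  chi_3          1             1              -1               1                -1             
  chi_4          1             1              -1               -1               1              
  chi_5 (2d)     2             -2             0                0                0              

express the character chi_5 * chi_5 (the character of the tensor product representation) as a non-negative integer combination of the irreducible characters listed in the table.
chi_5 tensor chi_5 = chi_1 + chi_2 + chi_3 + chi_4 (all other irreducibles have multiplicity 0).

Derivation: The character of a tensor product is the pointwise product (chi_5 * chi_5)(C) = chi_5(C) * chi_5(C):
  {1}: (2)*(2), {-1}: (-2)*(-2), {i,-i}: (0)*(0), {j,-j}: (0)*(0), {k,-k}: (0)*(0)
so (chi_5 * chi_5) takes values
  {1} -> 4, {-1} -> 4, {i,-i} -> 0, {j,-j} -> 0, {k,-k} -> 0.
Now take the inner product of this character with each irreducible chi from the table, <chi_5*chi_5, chi> = (1/8) sum_C |C| (chi_5*chi_5)(C) conj(chi(C)):
  <chi_5*chi_5, chi_1> = (1/8)[1*(4)*conj(1) + 1*(4)*conj(1) + 2*(0)*conj(1) + 2*(0)*conj(1) + 2*(0)*conj(1)]
      = (1/8)[(4) + (4) + (0) + (0) + (0)] = 8/8 = 1
  <chi_5*chi_5, chi_2> = (1/8)[1*(4)*conj(1) + 1*(4)*conj(1) + 2*(0)*conj(1) + 2*(0)*conj(-1) + 2*(0)*conj(-1)]
      = (1/8)[(4) + (4) + (0) + (0) + (0)] = 8/8 = 1
  <chi_5*chi_5, chi_3> = (1/8)[1*(4)*conj(1) + 1*(4)*conj(1) + 2*(0)*conj(-1) + 2*(0)*conj(1) + 2*(0)*conj(-1)]
      = (1/8)[(4) + (4) + (0) + (0) + (0)] = 8/8 = 1
  <chi_5*chi_5, chi_4> = (1/8)[1*(4)*conj(1) + 1*(4)*conj(1) + 2*(0)*conj(-1) + 2*(0)*conj(-1) + 2*(0)*conj(1)]
      = (1/8)[(4) + (4) + (0) + (0) + (0)] = 8/8 = 1
  <chi_5*chi_5, chi_5> = (1/8)[1*(4)*conj(2) + 1*(4)*conj(-2) + 2*(0)*conj(0) + 2*(0)*conj(0) + 2*(0)*conj(0)]
      = (1/8)[(8) + (-8) + (0) + (0) + (0)] = 0/8 = 0
Hence the multiplicities are chi_1: 1, chi_2: 1, chi_3: 1, chi_4: 1. Dimension check: dim(chi_5)*dim(chi_5) = 2*2 = 4 and sum (mult * dim) = 1*1 + 1*1 + 1*1 + 1*1 = 4.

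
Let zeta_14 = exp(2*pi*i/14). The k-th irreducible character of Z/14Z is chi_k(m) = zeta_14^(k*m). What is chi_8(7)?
chi_8(7) = zeta_14^56 = 1

Justification: chi_8(7) = zeta_14^(8*7) = zeta_14^56. Since zeta_14^14 = 1, this equals zeta_14^0 = exp(2*pi*i*0/14) = 1.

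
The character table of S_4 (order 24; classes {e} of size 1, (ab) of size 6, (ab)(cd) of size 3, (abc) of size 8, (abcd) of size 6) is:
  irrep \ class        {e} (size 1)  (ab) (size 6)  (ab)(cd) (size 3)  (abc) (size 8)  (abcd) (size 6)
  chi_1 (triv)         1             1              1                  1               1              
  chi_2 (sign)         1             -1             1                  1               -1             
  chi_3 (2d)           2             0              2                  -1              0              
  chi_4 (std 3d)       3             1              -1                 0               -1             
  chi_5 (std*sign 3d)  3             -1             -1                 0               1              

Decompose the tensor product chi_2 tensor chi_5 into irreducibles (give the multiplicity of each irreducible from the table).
chi_2 tensor chi_5 = chi_4 (all other irreducibles have multiplicity 0).

Proof sketch: The character of a tensor product is the pointwise product (chi_2 * chi_5)(C) = chi_2(C) * chi_5(C):
  {e}: (1)*(3), (ab): (-1)*(-1), (ab)(cd): (1)*(-1), (abc): (1)*(0), (abcd): (-1)*(1)
so (chi_2 * chi_5) takes values
  {e} -> 3, (ab) -> 1, (ab)(cd) -> -1, (abc) -> 0, (abcd) -> -1.
Now take the inner product of this character with each irreducible chi from the table, <chi_2*chi_5, chi> = (1/24) sum_C |C| (chi_2*chi_5)(C) conj(chi(C)):
  <chi_2*chi_5, chi_1> = (1/24)[1*(3)*conj(1) + 6*(1)*conj(1) + 3*(-1)*conj(1) + 8*(0)*conj(1) + 6*(-1)*conj(1)]
      = (1/24)[(3) + (6) + (-3) + (0) + (-6)] = 0/24 = 0
  <chi_2*chi_5, chi_2> = (1/24)[1*(3)*conj(1) + 6*(1)*conj(-1) + 3*(-1)*conj(1) + 8*(0)*conj(1) + 6*(-1)*conj(-1)]
      = (1/24)[(3) + (-6) + (-3) + (0) + (6)] = 0/24 = 0
  <chi_2*chi_5, chi_3> = (1/24)[1*(3)*conj(2) + 6*(1)*conj(0) + 3*(-1)*conj(2) + 8*(0)*conj(-1) + 6*(-1)*conj(0)]
      = (1/24)[(6) + (0) + (-6) + (0) + (0)] = 0/24 = 0
  <chi_2*chi_5, chi_4> = (1/24)[1*(3)*conj(3) + 6*(1)*conj(1) + 3*(-1)*conj(-1) + 8*(0)*conj(0) + 6*(-1)*conj(-1)]
      = (1/24)[(9) + (6) + (3) + (0) + (6)] = 24/24 = 1
  <chi_2*chi_5, chi_5> = (1/24)[1*(3)*conj(3) + 6*(1)*conj(-1) + 3*(-1)*conj(-1) + 8*(0)*conj(0) + 6*(-1)*conj(1)]
      = (1/24)[(9) + (-6) + (3) + (0) + (-6)] = 0/24 = 0
Hence the multiplicities are chi_4: 1. Dimension check: dim(chi_2)*dim(chi_5) = 1*3 = 3 and sum (mult * dim) = 1*3 = 3.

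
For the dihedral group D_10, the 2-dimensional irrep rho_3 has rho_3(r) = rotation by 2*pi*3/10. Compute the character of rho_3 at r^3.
chi_{rho_3}(r^3) = 2*cos(2*pi*3*3/10) = 1/2 + sqrt(5)/2

Justification: rho_3(r^3) is rotation by angle 2*pi*3*3/10, whose trace is 2*cos(2*pi*3*3/10) = 1/2 + sqrt(5)/2.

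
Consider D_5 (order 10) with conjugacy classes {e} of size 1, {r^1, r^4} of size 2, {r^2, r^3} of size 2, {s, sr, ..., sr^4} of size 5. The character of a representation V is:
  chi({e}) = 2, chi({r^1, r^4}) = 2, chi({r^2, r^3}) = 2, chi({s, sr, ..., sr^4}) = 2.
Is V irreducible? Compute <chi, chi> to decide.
Not irreducible (reducible): <chi, chi> = 4 > 1.

<chi, chi> = (1/|G|) sum_C |C| * |chi(C)|^2 = (1/10)[1*|2|^2 + 2*|2|^2 + 2*|2|^2 + 5*|2|^2]
  = (1/10)[(4) + (8) + (8) + (20)] = 40/10 = 4.
A character is irreducible iff <chi, chi> = 1, so this representation is reducible.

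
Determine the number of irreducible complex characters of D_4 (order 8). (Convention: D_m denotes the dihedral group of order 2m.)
5

Solution. The number of irreducible complex representations of a finite group equals its number of conjugacy classes. D_4 has 5 conjugacy classes (n/2 + 3 for n even), so D_4 (order 8) has exactly 5 irreducible complex representations.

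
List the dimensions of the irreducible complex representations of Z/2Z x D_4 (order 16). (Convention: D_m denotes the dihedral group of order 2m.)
Dimensions: 1, 1, 1, 1, 1, 1, 1, 1, 2, 2

Proof sketch: There are 10 irreducibles (= number of conjugacy classes). Their dimensions d_i satisfy sum d_i^2 = |G| = 16: 1 + 1 + 1 + 1 + 1 + 1 + 1 + 1 + 4 + 4 = 16. (For the product with Z/2Z: each of the 2 1-dim characters of Z/2Z tensors with each irrep of D_4, giving 2 copies of each D_4-dimension.)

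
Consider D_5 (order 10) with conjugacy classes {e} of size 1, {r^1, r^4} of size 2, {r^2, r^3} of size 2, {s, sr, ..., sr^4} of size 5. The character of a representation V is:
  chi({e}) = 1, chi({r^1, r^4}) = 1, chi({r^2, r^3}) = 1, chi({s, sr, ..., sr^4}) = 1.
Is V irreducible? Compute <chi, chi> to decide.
Irreducible: <chi, chi> = 1.

<chi, chi> = (1/|G|) sum_C |C| * |chi(C)|^2 = (1/10)[1*|1|^2 + 2*|1|^2 + 2*|1|^2 + 5*|1|^2]
  = (1/10)[(1) + (2) + (2) + (5)] = 10/10 = 1.
A character is irreducible iff <chi, chi> = 1, so this representation is irreducible.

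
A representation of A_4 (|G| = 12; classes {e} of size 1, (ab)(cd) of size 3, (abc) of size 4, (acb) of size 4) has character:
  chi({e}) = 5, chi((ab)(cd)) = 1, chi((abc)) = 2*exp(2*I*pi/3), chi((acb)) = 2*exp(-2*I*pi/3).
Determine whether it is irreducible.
Not irreducible (reducible): <chi, chi> = 5 > 1.

Working: <chi, chi> = (1/|G|) sum_C |C| * |chi(C)|^2 = (1/12)[1*|5|^2 + 3*|1|^2 + 4*|2*exp(2*I*pi/3)|^2 + 4*|2*exp(-2*I*pi/3)|^2]
  = (1/12)[(25) + (3) + (16) + (16)] = 60/12 = 5.
(Exp terms are combined using exp(i*s)*conj(exp(i*t)) = exp(i*(s-t)), and sums of them are collapsed using the identity that for every m > 1 the m distinct m-th roots of unity sum to 0, e.g. 1 + exp(2*I*pi/3) + exp(-2*I*pi/3) = 0.)
A character is irreducible iff <chi, chi> = 1, so this representation is reducible.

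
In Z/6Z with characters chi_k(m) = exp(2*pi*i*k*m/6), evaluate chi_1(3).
chi_1(3) = zeta_6^3 = -1

Working: chi_1(3) = zeta_6^(1*3) = zeta_6^3. Since zeta_6^6 = 1, this equals zeta_6^3 = exp(2*pi*i*3/6) = -1.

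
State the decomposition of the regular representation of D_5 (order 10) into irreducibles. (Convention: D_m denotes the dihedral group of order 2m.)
Each irreducible V_i of dimension d_i appears with multiplicity d_i, i.e. rho_reg = (direct sum over all irreducibles V_i) d_i V_i. The irreducible dimensions for D_5 are 1, 1, 2, 2: 2 irreducibles of dimension 1, each with multiplicity 1; 2 irreducibles of dimension 2, each with multiplicity 2. Total dimension 2*1*1 + 2*2*2 = 10 = |G|.

General theorem: in the regular representation of a finite group G, each irreducible appears with multiplicity equal to its dimension. Check: dim(rho_reg) = sum d_i^2 = 1 + 1 + 4 + 4 = 10 = |G|.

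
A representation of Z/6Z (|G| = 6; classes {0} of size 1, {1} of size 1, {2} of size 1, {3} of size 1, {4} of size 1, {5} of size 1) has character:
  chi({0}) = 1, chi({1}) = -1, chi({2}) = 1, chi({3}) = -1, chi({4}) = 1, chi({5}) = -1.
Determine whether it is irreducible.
Irreducible: <chi, chi> = 1.

Details: <chi, chi> = (1/|G|) sum_C |C| * |chi(C)|^2 = (1/6)[1*|1|^2 + 1*|-1|^2 + 1*|1|^2 + 1*|-1|^2 + 1*|1|^2 + 1*|-1|^2]
  = (1/6)[(1) + (1) + (1) + (1) + (1) + (1)] = 6/6 = 1.
(Exp terms are combined using exp(i*s)*conj(exp(i*t)) = exp(i*(s-t)), and sums of them are collapsed using the identity that for every m > 1 the m distinct m-th roots of unity sum to 0, e.g. 1 + exp(2*I*pi/3) + exp(-2*I*pi/3) = 0.)
A character is irreducible iff <chi, chi> = 1, so this representation is irreducible.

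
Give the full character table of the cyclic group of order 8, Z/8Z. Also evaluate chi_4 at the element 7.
Character table of Z/8Z (irreps indexed chi_0,...,chi_7 with chi_k(m) = zeta_8^(k*m), zeta_8 = exp(2*pi*i/8)):
  irrep \ class  {0} (size 1)  {1} (size 1)    {2} (size 1)  {3} (size 1)    {4} (size 1)  {5} (size 1)    {6} (size 1)  {7} (size 1)  
  chi_0          1             1               1             1               1             1               1             1             
  chi_1          1             exp(I*pi/4)     I             exp(3*I*pi/4)   -1            exp(-3*I*pi/4)  -I            exp(-I*pi/4)  
  chi_2          1             I               -1            -I              1             I               -1            -I            
  chi_3          1             exp(3*I*pi/4)   -I            exp(I*pi/4)     -1            exp(-I*pi/4)    I             exp(-3*I*pi/4)
  chi_4          1             -1              1             -1              1             -1              1             -1            
  chi_5          1             exp(-3*I*pi/4)  I             exp(-I*pi/4)    -1            exp(I*pi/4)     -I            exp(3*I*pi/4) 
  chi_6          1             -I              -1            I               1             -I              -1            I             
  chi_7          1             exp(-I*pi/4)    -I            exp(-3*I*pi/4)  -1            exp(3*I*pi/4)   I             exp(I*pi/4)   

Spot check: chi_4(7) = zeta_8^(4*7) = zeta_8^28 = -1.

Solution. Z/8Z is abelian, so all 8 irreducible complex representations are 1-dimensional. They are given by chi_k(m) = zeta_8^(k*m) for k = 0,...,7. Row orthogonality: sum_m chi_k(m) conj(chi_l(m)) = 8 * [k = l].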